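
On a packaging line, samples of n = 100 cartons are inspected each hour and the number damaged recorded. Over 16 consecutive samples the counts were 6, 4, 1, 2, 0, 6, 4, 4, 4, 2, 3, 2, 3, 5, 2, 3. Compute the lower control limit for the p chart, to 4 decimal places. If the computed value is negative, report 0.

0.0000

p̄ = Σdᵢ / (k·n) = 51 / (16 × 100) = 0.03188
LCL = p̄ − 3·√(p̄(1−p̄)/n) = 0.03188 − 3 × 0.01757 = -0.02083 → 0 (negative, so LCL = 0)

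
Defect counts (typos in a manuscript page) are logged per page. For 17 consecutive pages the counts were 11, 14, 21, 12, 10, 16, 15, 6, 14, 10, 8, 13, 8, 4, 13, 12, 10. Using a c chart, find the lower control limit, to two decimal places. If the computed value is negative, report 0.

1.38

c̄ = (11 + 14 + 21 + 12 + 10 + 16 + 15 + 6 + 14 + 10 + 8 + 13 + 8 + 4 + 13 + 12 + 10) / 17 = 197 / 17 = 11.5882
LCL = c̄ − 3√c̄ = 11.5882 − 3 × 3.4041 = 1.3758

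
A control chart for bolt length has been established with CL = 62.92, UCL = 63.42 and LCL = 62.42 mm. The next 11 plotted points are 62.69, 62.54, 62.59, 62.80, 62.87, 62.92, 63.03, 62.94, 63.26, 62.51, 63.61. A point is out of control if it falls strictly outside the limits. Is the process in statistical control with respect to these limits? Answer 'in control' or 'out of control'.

out of control

Compare each point to [62.42, 63.42]: sample 11 = 63.61 > UCL.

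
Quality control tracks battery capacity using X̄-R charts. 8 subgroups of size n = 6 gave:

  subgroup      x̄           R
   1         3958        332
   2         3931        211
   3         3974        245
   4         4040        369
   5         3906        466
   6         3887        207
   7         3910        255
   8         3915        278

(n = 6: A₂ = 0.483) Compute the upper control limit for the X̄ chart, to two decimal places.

4082.79

X̄̄ = (3958 + 3931 + 3974 + 4040 + 3906 + 3887 + 3910 + 3915) / 8 = 31521.0000 / 8 = 3940.1250
R̄ = (332 + 211 + 245 + 369 + 466 + 207 + 255 + 278) / 8 = 2363.0000 / 8 = 295.3750
UCL = X̄̄ + A₂·R̄ = 3940.1250 + 0.483 × 295.3750 = 4082.7911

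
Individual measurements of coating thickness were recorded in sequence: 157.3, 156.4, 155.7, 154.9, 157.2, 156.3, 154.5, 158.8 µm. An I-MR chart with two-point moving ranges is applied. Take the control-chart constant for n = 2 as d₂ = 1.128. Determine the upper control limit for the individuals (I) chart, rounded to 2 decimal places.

X̄ = (157.3 + 156.4 + 155.7 + 154.9 + 157.2 + 156.3 + 154.5 + 158.8) / 8 = 156.3875
Moving ranges: 0.9, 0.7, 0.8, 2.3, 0.9, 1.8, 4.3; M̄R̄ = 11.7000 / 7 = 1.6714
UCL = X̄ + 3·M̄R̄/d₂ = 156.3875 + 3 × 1.6714 / 1.128 = 160.8328

160.83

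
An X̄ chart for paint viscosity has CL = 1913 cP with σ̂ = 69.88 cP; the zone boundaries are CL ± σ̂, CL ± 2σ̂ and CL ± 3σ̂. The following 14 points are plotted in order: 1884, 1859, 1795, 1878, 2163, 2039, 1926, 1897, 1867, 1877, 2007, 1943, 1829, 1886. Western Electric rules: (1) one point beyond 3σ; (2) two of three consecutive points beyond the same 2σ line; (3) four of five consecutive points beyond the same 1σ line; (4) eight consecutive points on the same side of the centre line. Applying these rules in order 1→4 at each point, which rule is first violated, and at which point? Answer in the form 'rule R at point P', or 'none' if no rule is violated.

Zone of each point (C = within 1σ̂, B = 1σ̂–2σ̂, A = 2σ̂–3σ̂, * = beyond 3σ̂; sign = side of CL): 1:-C, 2:-C, 3:-B, 4:-C, 5:+*, 6:+B, 7:+C, 8:-C, 9:-C, 10:-C, 11:+B, 12:+C, 13:-B, 14:-C
Rule 1 (one point beyond the 3σ limits) is satisfied at point 5.

rule 1 at point 5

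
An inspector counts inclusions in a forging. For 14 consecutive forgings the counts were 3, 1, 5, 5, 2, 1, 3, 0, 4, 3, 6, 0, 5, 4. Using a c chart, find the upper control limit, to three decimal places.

8.196

c̄ = (3 + 1 + 5 + 5 + 2 + 1 + 3 + 0 + 4 + 3 + 6 + 0 + 5 + 4) / 14 = 42 / 14 = 3.0000
UCL = c̄ + 3√c̄ = 3.0000 + 3 × √3.0000 = 3.0000 + 3 × 1.7321 = 8.1962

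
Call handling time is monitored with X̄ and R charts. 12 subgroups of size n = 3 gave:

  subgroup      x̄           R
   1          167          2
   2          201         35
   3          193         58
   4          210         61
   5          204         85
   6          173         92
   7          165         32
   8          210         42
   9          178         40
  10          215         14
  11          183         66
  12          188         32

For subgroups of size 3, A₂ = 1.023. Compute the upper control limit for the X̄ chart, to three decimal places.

238.238

X̄̄ = (167 + 201 + 193 + 210 + 204 + 173 + 165 + 210 + 178 + 215 + 183 + 188) / 12 = 2287.0000 / 12 = 190.5833
R̄ = (2 + 35 + 58 + 61 + 85 + 92 + 32 + 42 + 40 + 14 + 66 + 32) / 12 = 559.0000 / 12 = 46.5833
UCL = X̄̄ + A₂·R̄ = 190.5833 + 1.023 × 46.5833 = 238.2381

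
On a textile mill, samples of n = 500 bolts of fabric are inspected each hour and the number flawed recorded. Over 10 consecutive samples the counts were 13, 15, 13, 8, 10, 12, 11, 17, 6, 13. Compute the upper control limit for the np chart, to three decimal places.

p̄ = Σdᵢ / (k·n) = 118 / (10 × 500) = 0.02360
UCL = np̄ + 3·√(np̄(1−p̄)) = 11.8000 + 3 × √(11.8000×0.97640) = 11.8000 + 3 × 3.3943 = 21.9830

21.983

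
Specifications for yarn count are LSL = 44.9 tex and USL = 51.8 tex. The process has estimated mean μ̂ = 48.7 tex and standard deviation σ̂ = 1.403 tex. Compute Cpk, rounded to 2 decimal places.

Cpu = (USL − μ̂) / (3σ̂) = (51.8 − 48.7) / (3 × 1.403) = 0.7365; Cpl = (μ̂ − LSL) / (3σ̂) = (48.7 − 44.9) / (3 × 1.403) = 0.9028; Cpk = min(Cpu, Cpl) = 0.7365

0.74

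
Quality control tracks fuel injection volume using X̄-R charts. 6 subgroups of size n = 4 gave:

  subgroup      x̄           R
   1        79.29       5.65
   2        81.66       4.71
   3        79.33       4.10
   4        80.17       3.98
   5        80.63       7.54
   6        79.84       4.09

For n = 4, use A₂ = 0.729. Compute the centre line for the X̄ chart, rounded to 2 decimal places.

80.15

X̄̄ = (79.29 + 81.66 + 79.33 + 80.17 + 80.63 + 79.84) / 6 = 480.9200 / 6 = 80.1533
CL = X̄̄ = 80.1533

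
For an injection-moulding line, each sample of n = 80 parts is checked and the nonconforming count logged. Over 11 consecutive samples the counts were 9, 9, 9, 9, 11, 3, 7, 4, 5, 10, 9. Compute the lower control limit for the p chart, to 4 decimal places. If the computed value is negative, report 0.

p̄ = Σdᵢ / (k·n) = 85 / (11 × 80) = 0.09659
LCL = p̄ − 3·√(p̄(1−p̄)/n) = 0.09659 − 3 × 0.03303 = -0.00249 → 0 (negative, so LCL = 0)

0.0000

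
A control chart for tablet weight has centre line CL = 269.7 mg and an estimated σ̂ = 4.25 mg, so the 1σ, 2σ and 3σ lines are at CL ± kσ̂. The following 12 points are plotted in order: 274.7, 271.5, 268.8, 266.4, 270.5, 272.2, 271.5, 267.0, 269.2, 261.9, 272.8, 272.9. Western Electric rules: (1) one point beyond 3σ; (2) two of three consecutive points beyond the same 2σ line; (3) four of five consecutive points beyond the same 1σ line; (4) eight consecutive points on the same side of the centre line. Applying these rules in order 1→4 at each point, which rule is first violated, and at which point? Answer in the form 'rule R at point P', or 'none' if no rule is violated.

none

Zone of each point (C = within 1σ̂, B = 1σ̂–2σ̂, A = 2σ̂–3σ̂, * = beyond 3σ̂; sign = side of CL): 1:+B, 2:+C, 3:-C, 4:-C, 5:+C, 6:+C, 7:+C, 8:-C, 9:-C, 10:-B, 11:+C, 12:+C
No rule fires across all 12 points.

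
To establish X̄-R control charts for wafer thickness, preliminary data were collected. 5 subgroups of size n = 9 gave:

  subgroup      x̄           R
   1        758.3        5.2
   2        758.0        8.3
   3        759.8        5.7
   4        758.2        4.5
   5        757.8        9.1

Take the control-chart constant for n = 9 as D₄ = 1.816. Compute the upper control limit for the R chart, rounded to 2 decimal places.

R̄ = (5.2 + 8.3 + 5.7 + 4.5 + 9.1) / 5 = 32.8000 / 5 = 6.5600
UCL_R = D₄·R̄ = 1.816 × 6.5600 = 11.9130

11.91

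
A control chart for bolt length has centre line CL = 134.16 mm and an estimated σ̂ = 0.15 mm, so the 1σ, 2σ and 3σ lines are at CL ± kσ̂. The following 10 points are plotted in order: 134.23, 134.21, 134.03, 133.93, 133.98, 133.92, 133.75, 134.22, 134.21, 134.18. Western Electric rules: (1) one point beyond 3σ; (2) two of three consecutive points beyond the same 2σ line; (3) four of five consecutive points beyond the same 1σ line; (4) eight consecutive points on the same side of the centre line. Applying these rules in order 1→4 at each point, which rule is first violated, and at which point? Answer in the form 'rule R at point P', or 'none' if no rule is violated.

rule 3 at point 7

Zone of each point (C = within 1σ̂, B = 1σ̂–2σ̂, A = 2σ̂–3σ̂, * = beyond 3σ̂; sign = side of CL): 1:+C, 2:+C, 3:-C, 4:-B, 5:-B, 6:-B, 7:-A, 8:+C, 9:+C, 10:+C
Rule 3 (four of five consecutive points beyond the same 1σ limit) is satisfied at point 7.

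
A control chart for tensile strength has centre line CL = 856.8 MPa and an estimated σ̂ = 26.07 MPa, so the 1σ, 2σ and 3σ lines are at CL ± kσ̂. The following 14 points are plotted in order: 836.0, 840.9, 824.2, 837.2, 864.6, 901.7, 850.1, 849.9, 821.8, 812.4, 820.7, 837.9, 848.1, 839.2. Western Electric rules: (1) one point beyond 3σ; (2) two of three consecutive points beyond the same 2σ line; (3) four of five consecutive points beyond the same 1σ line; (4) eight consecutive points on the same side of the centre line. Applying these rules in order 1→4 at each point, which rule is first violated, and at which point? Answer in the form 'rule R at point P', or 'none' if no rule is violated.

rule 4 at point 14

Zone of each point (C = within 1σ̂, B = 1σ̂–2σ̂, A = 2σ̂–3σ̂, * = beyond 3σ̂; sign = side of CL): 1:-C, 2:-C, 3:-B, 4:-C, 5:+C, 6:+B, 7:-C, 8:-C, 9:-B, 10:-B, 11:-B, 12:-C, 13:-C, 14:-C
Rule 4 (eight consecutive points on the same side of the centre line) is satisfied at point 14.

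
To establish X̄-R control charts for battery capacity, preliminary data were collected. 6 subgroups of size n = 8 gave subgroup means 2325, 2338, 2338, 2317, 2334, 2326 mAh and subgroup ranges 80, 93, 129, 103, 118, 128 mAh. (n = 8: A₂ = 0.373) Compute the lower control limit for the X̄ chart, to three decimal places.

X̄̄ = (2325 + 2338 + 2338 + 2317 + 2334 + 2326) / 6 = 13978.0000 / 6 = 2329.6667
R̄ = (80 + 93 + 129 + 103 + 118 + 128) / 6 = 651.0000 / 6 = 108.5000
LCL = X̄̄ − A₂·R̄ = 2329.6667 − 0.373 × 108.5000 = 2289.1962

2289.196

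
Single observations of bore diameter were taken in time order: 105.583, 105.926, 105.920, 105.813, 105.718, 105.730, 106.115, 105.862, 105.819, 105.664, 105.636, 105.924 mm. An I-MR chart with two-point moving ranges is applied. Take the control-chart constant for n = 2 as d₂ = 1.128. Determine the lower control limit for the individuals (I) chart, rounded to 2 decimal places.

X̄ = (105.583 + 105.926 + 105.920 + 105.813 + 105.718 + 105.730 + 106.115 + 105.862 + 105.819 + 105.664 + 105.636 + 105.924) / 12 = 105.8092
Moving ranges: 0.343, 0.006, 0.107, 0.095, 0.012, 0.385, 0.253, 0.043, 0.155, 0.028, 0.288; M̄R̄ = 1.7150 / 11 = 0.1559
LCL = X̄ − 3·M̄R̄/d₂ = 105.8092 − 3 × 0.1559 / 1.128 = 105.3945

105.39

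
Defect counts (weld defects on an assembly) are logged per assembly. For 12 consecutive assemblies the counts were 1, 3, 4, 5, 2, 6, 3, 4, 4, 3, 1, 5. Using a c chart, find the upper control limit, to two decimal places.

8.96

c̄ = (1 + 3 + 4 + 5 + 2 + 6 + 3 + 4 + 4 + 3 + 1 + 5) / 12 = 41 / 12 = 3.4167
UCL = c̄ + 3√c̄ = 3.4167 + 3 × √3.4167 = 3.4167 + 3 × 1.8484 = 8.9619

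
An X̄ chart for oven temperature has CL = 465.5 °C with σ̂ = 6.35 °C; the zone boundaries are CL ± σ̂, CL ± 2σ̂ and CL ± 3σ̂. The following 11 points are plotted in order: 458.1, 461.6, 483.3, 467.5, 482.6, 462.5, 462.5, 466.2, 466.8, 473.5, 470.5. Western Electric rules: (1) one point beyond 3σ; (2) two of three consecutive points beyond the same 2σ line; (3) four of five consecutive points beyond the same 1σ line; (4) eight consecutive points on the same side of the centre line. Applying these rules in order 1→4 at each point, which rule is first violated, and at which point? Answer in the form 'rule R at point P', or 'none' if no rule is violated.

rule 2 at point 5

Zone of each point (C = within 1σ̂, B = 1σ̂–2σ̂, A = 2σ̂–3σ̂, * = beyond 3σ̂; sign = side of CL): 1:-B, 2:-C, 3:+A, 4:+C, 5:+A, 6:-C, 7:-C, 8:+C, 9:+C, 10:+B, 11:+C
Rule 2 (two of three consecutive points beyond the same 2σ limit) is satisfied at point 5.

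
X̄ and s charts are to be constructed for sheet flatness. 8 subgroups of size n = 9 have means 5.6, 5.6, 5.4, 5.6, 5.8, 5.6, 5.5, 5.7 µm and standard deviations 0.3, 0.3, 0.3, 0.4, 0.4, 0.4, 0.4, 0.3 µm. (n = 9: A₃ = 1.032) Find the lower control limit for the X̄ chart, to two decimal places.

5.24

X̄̄ = (5.6 + 5.6 + 5.4 + 5.6 + 5.8 + 5.6 + 5.5 + 5.7) / 8 = 5.6000
s̄ = (0.3 + 0.3 + 0.3 + 0.4 + 0.4 + 0.4 + 0.4 + 0.3) / 8 = 0.3500
LCL = X̄̄ − A₃·s̄ = 5.6000 − 1.032 × 0.3500 = 5.2388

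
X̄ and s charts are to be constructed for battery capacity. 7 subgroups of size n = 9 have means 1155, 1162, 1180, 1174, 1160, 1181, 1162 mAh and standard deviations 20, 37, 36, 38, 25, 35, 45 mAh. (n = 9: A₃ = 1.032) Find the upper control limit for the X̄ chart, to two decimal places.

X̄̄ = (1155 + 1162 + 1180 + 1174 + 1160 + 1181 + 1162) / 7 = 1167.7143
s̄ = (20 + 37 + 36 + 38 + 25 + 35 + 45) / 7 = 33.7143
UCL = X̄̄ + A₃·s̄ = 1167.7143 + 1.032 × 33.7143 = 1202.5074

1202.51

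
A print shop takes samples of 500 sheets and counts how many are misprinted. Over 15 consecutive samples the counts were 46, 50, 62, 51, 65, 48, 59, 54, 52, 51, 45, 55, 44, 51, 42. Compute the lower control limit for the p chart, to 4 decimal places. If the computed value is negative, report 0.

0.0625

p̄ = Σdᵢ / (k·n) = 775 / (15 × 500) = 0.10333
LCL = p̄ − 3·√(p̄(1−p̄)/n) = 0.10333 − 3 × 0.01361 = 0.06249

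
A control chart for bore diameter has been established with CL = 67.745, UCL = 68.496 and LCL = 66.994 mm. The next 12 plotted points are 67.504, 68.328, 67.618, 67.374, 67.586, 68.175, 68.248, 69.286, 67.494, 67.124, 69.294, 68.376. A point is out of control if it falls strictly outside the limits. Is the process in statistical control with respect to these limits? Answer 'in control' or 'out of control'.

out of control

Compare each point to [66.994, 68.496]: sample 8 = 69.286 > UCL; sample 11 = 69.294 > UCL.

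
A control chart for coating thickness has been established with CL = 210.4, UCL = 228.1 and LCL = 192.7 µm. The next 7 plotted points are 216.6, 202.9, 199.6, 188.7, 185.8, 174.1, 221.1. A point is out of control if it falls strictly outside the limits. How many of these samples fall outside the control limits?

Compare each point to [192.7, 228.1]: sample 4 = 188.7 < LCL; sample 5 = 185.8 < LCL; sample 6 = 174.1 < LCL.

3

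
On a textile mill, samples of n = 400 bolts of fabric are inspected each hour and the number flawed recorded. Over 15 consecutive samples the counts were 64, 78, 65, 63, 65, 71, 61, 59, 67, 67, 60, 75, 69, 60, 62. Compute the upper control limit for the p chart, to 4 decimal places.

p̄ = Σdᵢ / (k·n) = 986 / (15 × 400) = 0.16433
UCL = p̄ + 3·√(p̄(1−p̄)/n) = 0.16433 + 3 × √(0.16433×0.83567/400) = 0.16433 + 3 × 0.01853 = 0.21992

0.2199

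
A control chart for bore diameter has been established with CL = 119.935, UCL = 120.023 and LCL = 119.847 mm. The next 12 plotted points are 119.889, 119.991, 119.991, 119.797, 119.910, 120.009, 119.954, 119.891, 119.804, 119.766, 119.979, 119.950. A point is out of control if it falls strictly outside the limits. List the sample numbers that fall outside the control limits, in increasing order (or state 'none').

4, 9, 10

Compare each point to [119.847, 120.023]: sample 4 = 119.797 < LCL; sample 9 = 119.804 < LCL; sample 10 = 119.766 < LCL.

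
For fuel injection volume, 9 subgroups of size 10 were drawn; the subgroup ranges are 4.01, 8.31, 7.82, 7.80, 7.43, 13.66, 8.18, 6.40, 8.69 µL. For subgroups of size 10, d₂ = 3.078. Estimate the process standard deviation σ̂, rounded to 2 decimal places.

R̄ = (4.01 + 8.31 + 7.82 + 7.80 + 7.43 + 13.66 + 8.18 + 6.40 + 8.69) / 9 = 8.0333
σ̂ = R̄ / d₂ = 8.0333 / 3.078 = 2.6099

2.61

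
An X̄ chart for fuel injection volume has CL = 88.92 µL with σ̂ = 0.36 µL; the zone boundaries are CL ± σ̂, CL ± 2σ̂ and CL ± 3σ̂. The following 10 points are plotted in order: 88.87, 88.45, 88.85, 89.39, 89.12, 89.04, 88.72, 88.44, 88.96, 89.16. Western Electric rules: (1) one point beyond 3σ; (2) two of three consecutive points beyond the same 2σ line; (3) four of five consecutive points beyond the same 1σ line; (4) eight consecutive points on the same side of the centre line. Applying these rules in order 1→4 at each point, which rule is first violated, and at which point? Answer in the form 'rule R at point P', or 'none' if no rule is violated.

Zone of each point (C = within 1σ̂, B = 1σ̂–2σ̂, A = 2σ̂–3σ̂, * = beyond 3σ̂; sign = side of CL): 1:-C, 2:-B, 3:-C, 4:+B, 5:+C, 6:+C, 7:-C, 8:-B, 9:+C, 10:+C
No rule fires across all 10 points.

none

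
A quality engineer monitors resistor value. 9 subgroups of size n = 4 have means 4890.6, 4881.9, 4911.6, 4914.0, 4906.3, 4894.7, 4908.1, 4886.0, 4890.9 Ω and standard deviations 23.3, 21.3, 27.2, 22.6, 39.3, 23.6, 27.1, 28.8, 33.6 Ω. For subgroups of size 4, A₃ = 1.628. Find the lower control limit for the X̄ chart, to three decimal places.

4853.590

X̄̄ = (4890.6 + 4881.9 + 4911.6 + 4914.0 + 4906.3 + 4894.7 + 4908.1 + 4886.0 + 4890.9) / 9 = 4898.2333
s̄ = (23.3 + 21.3 + 27.2 + 22.6 + 39.3 + 23.6 + 27.1 + 28.8 + 33.6) / 9 = 27.4222
LCL = X̄̄ − A₃·s̄ = 4898.2333 − 1.628 × 27.4222 = 4853.5900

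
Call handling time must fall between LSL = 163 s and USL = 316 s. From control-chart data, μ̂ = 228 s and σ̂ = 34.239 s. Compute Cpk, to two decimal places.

0.63

Cpu = (USL − μ̂) / (3σ̂) = (316 − 228) / (3 × 34.239) = 0.8567; Cpl = (μ̂ − LSL) / (3σ̂) = (228 − 163) / (3 × 34.239) = 0.6328; Cpk = min(Cpu, Cpl) = 0.6328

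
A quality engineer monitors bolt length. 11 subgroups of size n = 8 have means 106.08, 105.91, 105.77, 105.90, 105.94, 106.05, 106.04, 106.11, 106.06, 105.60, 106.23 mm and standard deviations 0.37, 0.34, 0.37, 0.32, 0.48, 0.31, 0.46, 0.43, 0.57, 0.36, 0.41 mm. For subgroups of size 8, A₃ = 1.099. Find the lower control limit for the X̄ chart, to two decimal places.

105.53

X̄̄ = (106.08 + 105.91 + 105.77 + 105.90 + 105.94 + 106.05 + 106.04 + 106.11 + 106.06 + 105.60 + 106.23) / 11 = 105.9718
s̄ = (0.37 + 0.34 + 0.37 + 0.32 + 0.48 + 0.31 + 0.46 + 0.43 + 0.57 + 0.36 + 0.41) / 11 = 0.4018
LCL = X̄̄ − A₃·s̄ = 105.9718 − 1.099 × 0.4018 = 105.5302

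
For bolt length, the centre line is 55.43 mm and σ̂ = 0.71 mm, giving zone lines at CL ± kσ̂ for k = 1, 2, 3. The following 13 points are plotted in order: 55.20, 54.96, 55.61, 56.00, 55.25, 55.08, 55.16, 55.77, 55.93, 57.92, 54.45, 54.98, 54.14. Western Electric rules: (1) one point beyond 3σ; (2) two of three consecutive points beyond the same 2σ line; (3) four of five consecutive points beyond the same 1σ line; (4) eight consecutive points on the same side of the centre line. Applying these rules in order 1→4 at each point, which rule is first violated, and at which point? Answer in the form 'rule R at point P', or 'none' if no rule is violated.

rule 1 at point 10

Zone of each point (C = within 1σ̂, B = 1σ̂–2σ̂, A = 2σ̂–3σ̂, * = beyond 3σ̂; sign = side of CL): 1:-C, 2:-C, 3:+C, 4:+C, 5:-C, 6:-C, 7:-C, 8:+C, 9:+C, 10:+*, 11:-B, 12:-C, 13:-B
Rule 1 (one point beyond the 3σ limits) is satisfied at point 10.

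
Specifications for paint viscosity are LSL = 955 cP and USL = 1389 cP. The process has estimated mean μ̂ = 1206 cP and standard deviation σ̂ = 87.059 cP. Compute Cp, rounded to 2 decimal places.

0.83

Cp = (USL − LSL) / (6σ̂) = (1389 − 955) / (6 × 87.059) = 434.0000 / 522.3540 = 0.8309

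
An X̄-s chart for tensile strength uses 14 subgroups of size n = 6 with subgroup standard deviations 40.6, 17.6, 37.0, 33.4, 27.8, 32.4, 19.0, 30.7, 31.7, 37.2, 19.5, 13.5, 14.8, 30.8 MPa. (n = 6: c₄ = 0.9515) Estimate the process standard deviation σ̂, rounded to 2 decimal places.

s̄ = (40.6 + 17.6 + 37.0 + 33.4 + 27.8 + 32.4 + 19.0 + 30.7 + 31.7 + 37.2 + 19.5 + 13.5 + 14.8 + 30.8) / 14 = 27.5714
σ̂ = s̄ / c₄ = 27.5714 / 0.9515 = 28.9768

28.98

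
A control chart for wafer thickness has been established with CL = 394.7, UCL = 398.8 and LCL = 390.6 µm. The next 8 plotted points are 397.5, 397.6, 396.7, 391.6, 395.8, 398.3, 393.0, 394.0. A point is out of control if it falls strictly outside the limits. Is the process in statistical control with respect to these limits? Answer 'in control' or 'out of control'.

in control

All 8 points lie within [390.6, 398.8].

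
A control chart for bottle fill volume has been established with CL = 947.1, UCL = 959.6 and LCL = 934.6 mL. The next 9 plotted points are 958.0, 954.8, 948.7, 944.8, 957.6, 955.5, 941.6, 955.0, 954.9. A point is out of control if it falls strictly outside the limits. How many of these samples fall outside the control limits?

All 9 points lie within [934.6, 959.6].

0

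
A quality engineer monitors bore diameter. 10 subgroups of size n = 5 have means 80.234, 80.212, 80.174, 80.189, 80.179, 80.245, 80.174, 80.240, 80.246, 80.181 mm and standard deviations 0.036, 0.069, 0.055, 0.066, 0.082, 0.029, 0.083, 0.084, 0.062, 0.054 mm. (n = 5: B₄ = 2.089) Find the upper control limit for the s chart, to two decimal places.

s̄ = (0.036 + 0.069 + 0.055 + 0.066 + 0.082 + 0.029 + 0.083 + 0.084 + 0.062 + 0.054) / 10 = 0.0620
UCL_s = B₄·s̄ = 2.089 × 0.0620 = 0.1295

0.13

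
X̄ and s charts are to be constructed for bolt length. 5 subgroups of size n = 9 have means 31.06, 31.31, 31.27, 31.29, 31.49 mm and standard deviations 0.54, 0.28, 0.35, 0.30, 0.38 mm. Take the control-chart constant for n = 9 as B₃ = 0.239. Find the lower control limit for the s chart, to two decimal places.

0.09

s̄ = (0.54 + 0.28 + 0.35 + 0.30 + 0.38) / 5 = 0.3700
LCL_s = B₃·s̄ = 0.239 × 0.3700 = 0.0884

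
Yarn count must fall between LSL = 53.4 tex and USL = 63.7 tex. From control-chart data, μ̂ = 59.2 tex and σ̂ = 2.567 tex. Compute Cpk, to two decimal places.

Cpu = (USL − μ̂) / (3σ̂) = (63.7 − 59.2) / (3 × 2.567) = 0.5843; Cpl = (μ̂ − LSL) / (3σ̂) = (59.2 − 53.4) / (3 × 2.567) = 0.7531; Cpk = min(Cpu, Cpl) = 0.5843

0.58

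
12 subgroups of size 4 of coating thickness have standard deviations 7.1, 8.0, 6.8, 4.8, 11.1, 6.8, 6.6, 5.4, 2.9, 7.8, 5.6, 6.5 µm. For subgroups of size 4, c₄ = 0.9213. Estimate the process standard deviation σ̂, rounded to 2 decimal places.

s̄ = (7.1 + 8.0 + 6.8 + 4.8 + 11.1 + 6.8 + 6.6 + 5.4 + 2.9 + 7.8 + 5.6 + 6.5) / 12 = 6.6167
σ̂ = s̄ / c₄ = 6.6167 / 0.9213 = 7.1819

7.18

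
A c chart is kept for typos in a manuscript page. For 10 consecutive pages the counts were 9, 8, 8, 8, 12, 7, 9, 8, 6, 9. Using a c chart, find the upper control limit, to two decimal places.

c̄ = (9 + 8 + 8 + 8 + 12 + 7 + 9 + 8 + 6 + 9) / 10 = 84 / 10 = 8.4000
UCL = c̄ + 3√c̄ = 8.4000 + 3 × √8.4000 = 8.4000 + 3 × 2.8983 = 17.0948

17.09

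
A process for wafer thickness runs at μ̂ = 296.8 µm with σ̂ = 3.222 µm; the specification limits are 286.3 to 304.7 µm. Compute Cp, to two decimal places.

0.95

Cp = (USL − LSL) / (6σ̂) = (304.7 − 286.3) / (6 × 3.222) = 18.4000 / 19.3320 = 0.9518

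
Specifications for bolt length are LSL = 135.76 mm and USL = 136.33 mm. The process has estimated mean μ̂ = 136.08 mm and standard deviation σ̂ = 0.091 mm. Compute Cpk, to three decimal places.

0.916

Cpu = (USL − μ̂) / (3σ̂) = (136.33 − 136.08) / (3 × 0.091) = 0.9158; Cpl = (μ̂ − LSL) / (3σ̂) = (136.08 − 135.76) / (3 × 0.091) = 1.1722; Cpk = min(Cpu, Cpl) = 0.9158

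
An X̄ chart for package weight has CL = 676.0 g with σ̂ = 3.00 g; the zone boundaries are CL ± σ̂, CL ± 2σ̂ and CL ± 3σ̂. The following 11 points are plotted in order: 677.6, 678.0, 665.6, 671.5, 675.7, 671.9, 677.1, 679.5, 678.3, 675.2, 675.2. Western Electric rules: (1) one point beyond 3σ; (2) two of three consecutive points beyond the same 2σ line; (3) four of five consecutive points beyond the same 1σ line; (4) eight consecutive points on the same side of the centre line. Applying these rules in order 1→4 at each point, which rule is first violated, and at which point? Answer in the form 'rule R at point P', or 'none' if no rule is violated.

rule 1 at point 3

Zone of each point (C = within 1σ̂, B = 1σ̂–2σ̂, A = 2σ̂–3σ̂, * = beyond 3σ̂; sign = side of CL): 1:+C, 2:+C, 3:-*, 4:-B, 5:-C, 6:-B, 7:+C, 8:+B, 9:+C, 10:-C, 11:-C
Rule 1 (one point beyond the 3σ limits) is satisfied at point 3.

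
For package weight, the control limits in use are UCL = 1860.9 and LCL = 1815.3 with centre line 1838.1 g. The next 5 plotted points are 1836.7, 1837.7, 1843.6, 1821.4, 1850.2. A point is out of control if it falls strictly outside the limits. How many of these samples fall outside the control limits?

All 5 points lie within [1815.3, 1860.9].

0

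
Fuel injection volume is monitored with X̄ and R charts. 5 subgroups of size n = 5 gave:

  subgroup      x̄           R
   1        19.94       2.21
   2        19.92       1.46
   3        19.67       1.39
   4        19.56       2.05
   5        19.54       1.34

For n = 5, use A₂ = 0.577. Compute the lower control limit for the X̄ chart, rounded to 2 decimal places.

X̄̄ = (19.94 + 19.92 + 19.67 + 19.56 + 19.54) / 5 = 98.6300 / 5 = 19.7260
R̄ = (2.21 + 1.46 + 1.39 + 2.05 + 1.34) / 5 = 8.4500 / 5 = 1.6900
LCL = X̄̄ − A₂·R̄ = 19.7260 − 0.577 × 1.6900 = 18.7509

18.75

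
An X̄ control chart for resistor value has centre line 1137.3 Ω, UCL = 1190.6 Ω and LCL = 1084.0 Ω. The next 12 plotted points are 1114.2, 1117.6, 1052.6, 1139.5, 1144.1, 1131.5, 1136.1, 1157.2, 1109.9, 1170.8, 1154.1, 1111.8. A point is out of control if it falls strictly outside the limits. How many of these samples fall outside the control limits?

1

Compare each point to [1084.0, 1190.6]: sample 3 = 1052.6 < LCL.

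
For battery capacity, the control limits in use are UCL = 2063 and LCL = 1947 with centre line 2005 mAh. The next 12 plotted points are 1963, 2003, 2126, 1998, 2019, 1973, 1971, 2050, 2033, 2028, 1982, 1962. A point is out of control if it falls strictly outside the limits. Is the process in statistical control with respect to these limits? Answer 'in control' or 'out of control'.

out of control

Compare each point to [1947, 2063]: sample 3 = 2126 > UCL.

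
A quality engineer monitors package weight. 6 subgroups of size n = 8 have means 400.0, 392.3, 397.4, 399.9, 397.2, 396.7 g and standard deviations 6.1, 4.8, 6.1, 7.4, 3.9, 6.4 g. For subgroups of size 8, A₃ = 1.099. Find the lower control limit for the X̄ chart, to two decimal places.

390.89

X̄̄ = (400.0 + 392.3 + 397.4 + 399.9 + 397.2 + 396.7) / 6 = 397.2500
s̄ = (6.1 + 4.8 + 6.1 + 7.4 + 3.9 + 6.4) / 6 = 5.7833
LCL = X̄̄ − A₃·s̄ = 397.2500 − 1.099 × 5.7833 = 390.8941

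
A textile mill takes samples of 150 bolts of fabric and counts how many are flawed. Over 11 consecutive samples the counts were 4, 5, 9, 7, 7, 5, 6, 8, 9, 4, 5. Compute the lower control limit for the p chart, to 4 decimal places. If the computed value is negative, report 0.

p̄ = Σdᵢ / (k·n) = 69 / (11 × 150) = 0.04182
LCL = p̄ − 3·√(p̄(1−p̄)/n) = 0.04182 − 3 × 0.01634 = -0.00721 → 0 (negative, so LCL = 0)

0.0000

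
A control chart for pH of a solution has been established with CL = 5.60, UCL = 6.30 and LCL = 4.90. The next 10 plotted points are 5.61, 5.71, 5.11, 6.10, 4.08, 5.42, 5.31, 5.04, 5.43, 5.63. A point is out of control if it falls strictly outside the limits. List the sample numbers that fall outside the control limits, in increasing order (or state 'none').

Compare each point to [4.90, 6.30]: sample 5 = 4.08 < LCL.

5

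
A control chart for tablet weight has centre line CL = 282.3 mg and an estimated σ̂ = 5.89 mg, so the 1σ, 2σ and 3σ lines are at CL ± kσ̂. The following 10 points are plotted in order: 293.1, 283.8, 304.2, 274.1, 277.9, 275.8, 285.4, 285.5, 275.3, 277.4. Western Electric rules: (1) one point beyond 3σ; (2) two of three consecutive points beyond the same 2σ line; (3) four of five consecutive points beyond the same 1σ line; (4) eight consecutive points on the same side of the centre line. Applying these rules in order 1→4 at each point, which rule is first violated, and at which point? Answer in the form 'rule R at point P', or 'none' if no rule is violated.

Zone of each point (C = within 1σ̂, B = 1σ̂–2σ̂, A = 2σ̂–3σ̂, * = beyond 3σ̂; sign = side of CL): 1:+B, 2:+C, 3:+*, 4:-B, 5:-C, 6:-B, 7:+C, 8:+C, 9:-B, 10:-C
Rule 1 (one point beyond the 3σ limits) is satisfied at point 3.

rule 1 at point 3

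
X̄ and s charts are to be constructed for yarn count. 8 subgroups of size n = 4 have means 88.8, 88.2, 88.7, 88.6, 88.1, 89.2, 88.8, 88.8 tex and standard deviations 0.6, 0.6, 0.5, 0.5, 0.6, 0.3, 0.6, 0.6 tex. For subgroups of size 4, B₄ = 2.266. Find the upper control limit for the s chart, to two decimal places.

s̄ = (0.6 + 0.6 + 0.5 + 0.5 + 0.6 + 0.3 + 0.6 + 0.6) / 8 = 0.5375
UCL_s = B₄·s̄ = 2.266 × 0.5375 = 1.2180

1.22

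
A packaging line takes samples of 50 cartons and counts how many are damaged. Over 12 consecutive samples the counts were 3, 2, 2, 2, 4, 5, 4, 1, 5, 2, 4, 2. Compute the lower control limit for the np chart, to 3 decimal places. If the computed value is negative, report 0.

p̄ = Σdᵢ / (k·n) = 36 / (12 × 50) = 0.06000
LCL = np̄ − 3·√(np̄(1−p̄)) = 3.0000 − 3 × 1.6793 = -2.0379 → 0 (negative, so LCL = 0)

0.000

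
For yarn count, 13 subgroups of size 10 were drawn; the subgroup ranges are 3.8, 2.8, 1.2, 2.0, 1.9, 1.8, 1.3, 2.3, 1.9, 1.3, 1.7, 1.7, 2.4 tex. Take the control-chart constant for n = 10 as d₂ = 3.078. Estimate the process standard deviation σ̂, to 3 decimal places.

R̄ = (3.8 + 2.8 + 1.2 + 2.0 + 1.9 + 1.8 + 1.3 + 2.3 + 1.9 + 1.3 + 1.7 + 1.7 + 2.4) / 13 = 2.0077
σ̂ = R̄ / d₂ = 2.0077 / 3.078 = 0.6523

0.652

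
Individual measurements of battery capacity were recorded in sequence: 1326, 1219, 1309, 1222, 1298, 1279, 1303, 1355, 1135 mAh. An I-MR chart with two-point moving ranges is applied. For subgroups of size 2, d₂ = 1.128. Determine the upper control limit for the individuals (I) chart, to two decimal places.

X̄ = (1326 + 1219 + 1309 + 1222 + 1298 + 1279 + 1303 + 1355 + 1135) / 9 = 1271.7778
Moving ranges: 107, 90, 87, 76, 19, 24, 52, 220; M̄R̄ = 675.0000 / 8 = 84.3750
UCL = X̄ + 3·M̄R̄/d₂ = 1271.7778 + 3 × 84.3750 / 1.128 = 1496.1794

1496.18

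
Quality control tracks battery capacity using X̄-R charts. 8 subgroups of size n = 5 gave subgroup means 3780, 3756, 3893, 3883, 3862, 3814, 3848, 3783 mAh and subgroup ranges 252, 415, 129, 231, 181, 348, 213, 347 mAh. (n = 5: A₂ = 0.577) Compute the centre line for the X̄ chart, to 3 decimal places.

X̄̄ = (3780 + 3756 + 3893 + 3883 + 3862 + 3814 + 3848 + 3783) / 8 = 30619.0000 / 8 = 3827.3750
CL = X̄̄ = 3827.3750

3827.375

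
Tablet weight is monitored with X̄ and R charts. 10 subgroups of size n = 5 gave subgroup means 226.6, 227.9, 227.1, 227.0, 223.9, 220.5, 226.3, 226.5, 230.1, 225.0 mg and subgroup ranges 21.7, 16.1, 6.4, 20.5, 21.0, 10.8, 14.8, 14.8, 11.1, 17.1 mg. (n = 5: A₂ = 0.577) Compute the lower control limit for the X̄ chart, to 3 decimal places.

217.187

X̄̄ = (226.6 + 227.9 + 227.1 + 227.0 + 223.9 + 220.5 + 226.3 + 226.5 + 230.1 + 225.0) / 10 = 2260.9000 / 10 = 226.0900
R̄ = (21.7 + 16.1 + 6.4 + 20.5 + 21.0 + 10.8 + 14.8 + 14.8 + 11.1 + 17.1) / 10 = 154.3000 / 10 = 15.4300
LCL = X̄̄ − A₂·R̄ = 226.0900 − 0.577 × 15.4300 = 217.1869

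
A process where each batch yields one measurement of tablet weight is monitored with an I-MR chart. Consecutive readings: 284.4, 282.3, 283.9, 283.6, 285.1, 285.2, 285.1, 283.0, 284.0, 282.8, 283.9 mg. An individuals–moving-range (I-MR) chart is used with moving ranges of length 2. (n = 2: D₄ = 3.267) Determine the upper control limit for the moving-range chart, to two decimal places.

Moving ranges: 2.1, 1.6, 0.3, 1.5, 0.1, 0.1, 2.1, 1.0, 1.2, 1.1; M̄R̄ = 11.1000 / 10 = 1.1100
UCL_MR = D₄·M̄R̄ = 3.267 × 1.1100 = 3.6264

3.63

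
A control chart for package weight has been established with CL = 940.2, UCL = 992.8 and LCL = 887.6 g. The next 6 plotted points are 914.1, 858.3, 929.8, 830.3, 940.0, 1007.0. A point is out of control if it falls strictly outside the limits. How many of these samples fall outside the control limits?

3

Compare each point to [887.6, 992.8]: sample 2 = 858.3 < LCL; sample 4 = 830.3 < LCL; sample 6 = 1007.0 > UCL.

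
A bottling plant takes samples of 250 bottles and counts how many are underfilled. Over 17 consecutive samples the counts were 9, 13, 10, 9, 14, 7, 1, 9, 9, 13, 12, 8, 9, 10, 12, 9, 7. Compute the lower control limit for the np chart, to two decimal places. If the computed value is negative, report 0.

0.41

p̄ = Σdᵢ / (k·n) = 161 / (17 × 250) = 0.03788
LCL = np̄ − 3·√(np̄(1−p̄)) = 9.4706 − 3 × 3.0186 = 0.4149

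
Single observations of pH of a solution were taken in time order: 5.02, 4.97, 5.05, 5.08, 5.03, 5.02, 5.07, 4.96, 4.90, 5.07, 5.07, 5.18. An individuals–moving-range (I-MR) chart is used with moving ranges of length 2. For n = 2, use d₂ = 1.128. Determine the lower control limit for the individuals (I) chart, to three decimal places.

4.861

X̄ = (5.02 + 4.97 + 5.05 + 5.08 + 5.03 + 5.02 + 5.07 + 4.96 + 4.90 + 5.07 + 5.07 + 5.18) / 12 = 5.0350
Moving ranges: 0.05, 0.08, 0.03, 0.05, 0.01, 0.05, 0.11, 0.06, 0.17, 0.00, 0.11; M̄R̄ = 0.7200 / 11 = 0.0655
LCL = X̄ − 3·M̄R̄/d₂ = 5.0350 − 3 × 0.0655 / 1.128 = 4.8609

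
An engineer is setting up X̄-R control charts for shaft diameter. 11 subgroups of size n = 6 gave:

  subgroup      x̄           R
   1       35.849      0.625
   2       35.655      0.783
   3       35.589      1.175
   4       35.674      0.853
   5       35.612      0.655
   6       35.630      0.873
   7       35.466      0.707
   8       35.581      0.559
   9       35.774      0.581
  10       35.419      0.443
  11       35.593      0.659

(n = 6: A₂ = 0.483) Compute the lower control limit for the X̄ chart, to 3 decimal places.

35.275

X̄̄ = (35.849 + 35.655 + 35.589 + 35.674 + 35.612 + 35.630 + 35.466 + 35.581 + 35.774 + 35.419 + 35.593) / 11 = 391.8420 / 11 = 35.6220
R̄ = (0.625 + 0.783 + 1.175 + 0.853 + 0.655 + 0.873 + 0.707 + 0.559 + 0.581 + 0.443 + 0.659) / 11 = 7.9130 / 11 = 0.7194
LCL = X̄̄ − A₂·R̄ = 35.6220 − 0.483 × 0.7194 = 35.2745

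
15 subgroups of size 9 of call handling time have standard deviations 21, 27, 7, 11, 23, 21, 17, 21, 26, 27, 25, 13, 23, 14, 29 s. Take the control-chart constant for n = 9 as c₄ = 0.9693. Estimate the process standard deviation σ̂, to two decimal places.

s̄ = (21 + 27 + 7 + 11 + 23 + 21 + 17 + 21 + 26 + 27 + 25 + 13 + 23 + 14 + 29) / 15 = 20.3333
σ̂ = s̄ / c₄ = 20.3333 / 0.9693 = 20.9773

20.98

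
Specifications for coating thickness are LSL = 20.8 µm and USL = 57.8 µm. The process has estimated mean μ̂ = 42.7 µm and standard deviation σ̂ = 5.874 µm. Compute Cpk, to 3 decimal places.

Cpu = (USL − μ̂) / (3σ̂) = (57.8 − 42.7) / (3 × 5.874) = 0.8569; Cpl = (μ̂ − LSL) / (3σ̂) = (42.7 − 20.8) / (3 × 5.874) = 1.2428; Cpk = min(Cpu, Cpl) = 0.8569

0.857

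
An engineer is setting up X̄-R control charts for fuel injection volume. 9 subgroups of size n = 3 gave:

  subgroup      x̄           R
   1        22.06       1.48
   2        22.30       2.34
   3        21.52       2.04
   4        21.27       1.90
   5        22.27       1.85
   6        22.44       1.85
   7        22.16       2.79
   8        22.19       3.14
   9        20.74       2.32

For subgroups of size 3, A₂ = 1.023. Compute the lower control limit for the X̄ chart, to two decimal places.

19.64

X̄̄ = (22.06 + 22.30 + 21.52 + 21.27 + 22.27 + 22.44 + 22.16 + 22.19 + 20.74) / 9 = 196.9500 / 9 = 21.8833
R̄ = (1.48 + 2.34 + 2.04 + 1.90 + 1.85 + 1.85 + 2.79 + 3.14 + 2.32) / 9 = 19.7100 / 9 = 2.1900
LCL = X̄̄ − A₂·R̄ = 21.8833 − 1.023 × 2.1900 = 19.6430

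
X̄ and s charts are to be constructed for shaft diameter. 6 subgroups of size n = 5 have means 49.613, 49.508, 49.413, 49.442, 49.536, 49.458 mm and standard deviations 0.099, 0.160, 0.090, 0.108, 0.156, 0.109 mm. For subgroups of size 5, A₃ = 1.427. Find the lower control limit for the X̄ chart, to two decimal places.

49.32

X̄̄ = (49.613 + 49.508 + 49.413 + 49.442 + 49.536 + 49.458) / 6 = 49.4950
s̄ = (0.099 + 0.160 + 0.090 + 0.108 + 0.156 + 0.109) / 6 = 0.1203
LCL = X̄̄ − A₃·s̄ = 49.4950 − 1.427 × 0.1203 = 49.3233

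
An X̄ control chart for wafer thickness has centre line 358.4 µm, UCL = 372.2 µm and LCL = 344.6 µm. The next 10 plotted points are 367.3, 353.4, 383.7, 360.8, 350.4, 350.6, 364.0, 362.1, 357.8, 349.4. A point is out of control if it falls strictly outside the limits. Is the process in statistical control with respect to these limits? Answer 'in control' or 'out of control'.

out of control

Compare each point to [344.6, 372.2]: sample 3 = 383.7 > UCL.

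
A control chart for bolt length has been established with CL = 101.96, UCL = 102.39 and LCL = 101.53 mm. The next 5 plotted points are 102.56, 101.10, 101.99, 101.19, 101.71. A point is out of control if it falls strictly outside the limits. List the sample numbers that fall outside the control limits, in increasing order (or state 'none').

1, 2, 4

Compare each point to [101.53, 102.39]: sample 1 = 102.56 > UCL; sample 2 = 101.10 < LCL; sample 4 = 101.19 < LCL.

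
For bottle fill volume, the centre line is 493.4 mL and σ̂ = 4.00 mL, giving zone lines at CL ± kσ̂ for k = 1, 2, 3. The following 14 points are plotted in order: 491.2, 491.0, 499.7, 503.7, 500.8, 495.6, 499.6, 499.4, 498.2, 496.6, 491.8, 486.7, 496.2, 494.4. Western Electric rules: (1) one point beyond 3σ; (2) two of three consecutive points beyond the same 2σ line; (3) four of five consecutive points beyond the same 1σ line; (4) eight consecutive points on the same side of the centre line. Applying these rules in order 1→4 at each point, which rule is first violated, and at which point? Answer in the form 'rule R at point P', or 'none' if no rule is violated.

Zone of each point (C = within 1σ̂, B = 1σ̂–2σ̂, A = 2σ̂–3σ̂, * = beyond 3σ̂; sign = side of CL): 1:-C, 2:-C, 3:+B, 4:+A, 5:+B, 6:+C, 7:+B, 8:+B, 9:+B, 10:+C, 11:-C, 12:-B, 13:+C, 14:+C
Rule 3 (four of five consecutive points beyond the same 1σ limit) is satisfied at point 7.

rule 3 at point 7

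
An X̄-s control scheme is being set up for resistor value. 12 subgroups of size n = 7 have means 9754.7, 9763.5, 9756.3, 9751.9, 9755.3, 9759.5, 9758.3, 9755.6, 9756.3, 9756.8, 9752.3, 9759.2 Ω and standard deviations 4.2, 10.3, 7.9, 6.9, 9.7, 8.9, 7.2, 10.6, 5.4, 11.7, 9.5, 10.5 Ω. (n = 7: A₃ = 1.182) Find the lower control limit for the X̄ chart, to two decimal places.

9746.52

X̄̄ = (9754.7 + 9763.5 + 9756.3 + 9751.9 + 9755.3 + 9759.5 + 9758.3 + 9755.6 + 9756.3 + 9756.8 + 9752.3 + 9759.2) / 12 = 9756.6417
s̄ = (4.2 + 10.3 + 7.9 + 6.9 + 9.7 + 8.9 + 7.2 + 10.6 + 5.4 + 11.7 + 9.5 + 10.5) / 12 = 8.5667
LCL = X̄̄ − A₃·s̄ = 9756.6417 − 1.182 × 8.5667 = 9746.5159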